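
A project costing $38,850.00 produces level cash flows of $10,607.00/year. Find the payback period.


Formula: Payback = investment / annual cash flow
Substituting: Payback = $38,850.00 / $10,607.00
Payback = 3.6627 years

3.6627 years


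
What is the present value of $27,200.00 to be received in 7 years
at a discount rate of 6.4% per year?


Formula: PV = FV / (1 + r)^n
Substituting: PV = $27,200.00 / (1 + 0.064)^7
Discount factor: (1.064)^7 = 1.543801
PV = $27,200.00 / 1.543801 = $17,618.85

$17,618.85


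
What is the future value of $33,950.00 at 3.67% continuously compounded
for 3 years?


Formula: FV = P * e^(r*t)
Exponent: r*t = 0.0367 * 3 = 0.1101
e^(0.1101) = 1.11639
FV = $33,950.00 * 1.11639 = $37,901.43

$37,901.43


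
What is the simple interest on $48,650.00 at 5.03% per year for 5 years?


Formula: I = P * r * t
Substituting: I = $48,650.00 * 0.0503 * 5
Step: I = $48,650.00 * 0.2515
I = $12,235.48

$12,235.48


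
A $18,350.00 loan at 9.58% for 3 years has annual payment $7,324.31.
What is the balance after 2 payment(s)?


Formula: Balance = PV*(1+r)^k - PMT*((1+r)^k - 1)/r
Growth: (1 + 0.0958)^2 = 1.200778
Accumulated factor: ((1+r)^k - 1)/r = 2.0958
Balance = $18,350.00 * 1.200778 - $7,324.31 * 2.0958
Balance = $6,683.98

$6,683.98


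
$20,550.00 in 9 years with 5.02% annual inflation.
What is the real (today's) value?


Formula: Real value = nominal / (1 + inflation)^years
Price level: (1 + 0.0502)^9 = 1.55399
Real value = $20,550.00 / 1.55399 = $13,224.03

$13,224.03


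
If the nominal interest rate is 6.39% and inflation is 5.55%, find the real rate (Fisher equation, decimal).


Formula: (1 + r_real) = (1 + r_nom) / (1 + inflation)
Substituting: (1 + r_real) = 1.0639 / 1.0555
(1 + r_real) = 1.007958
r_real = 1.007958 - 1 = 0.007958

0.007958


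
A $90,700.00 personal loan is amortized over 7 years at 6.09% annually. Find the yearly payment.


Formula: PMT = PV * r / (1 - (1+r)^(-n))
Denominator: 1 - (1 + 0.0609)^(-7) = 0.338882
Numerator: $90,700.00 * 0.0609 = 5523.63
PMT = 5523.63 / 0.338882 = $16,299.56

$16,299.56


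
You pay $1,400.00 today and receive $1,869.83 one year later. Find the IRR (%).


Formula: IRR = C1/C0 - 1
Substituting: IRR = $1,869.83 / $1,400.00 - 1
Ratio: 1.335593 - 1 = 0.335593
IRR = 33.5593%

33.5593%


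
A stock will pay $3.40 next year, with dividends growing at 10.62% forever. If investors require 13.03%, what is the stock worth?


Formula: P = D1 / (r - g)
Spread: r - g = 0.1303 - 0.1062 = 0.0241
Substituting: P = $3.40 / 0.0241
P = $141.08

$141.08


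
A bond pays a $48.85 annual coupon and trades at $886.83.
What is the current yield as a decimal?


Formula: Current yield = annual coupon / price
Substituting: CY = $48.85 / $886.83
CY = 0.055084

0.055084


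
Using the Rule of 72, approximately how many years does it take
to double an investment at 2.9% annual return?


Formula: Years ≈ 72 / r
Substituting: Years ≈ 72 / 2.9
Years ≈ 24.8

24.8 years


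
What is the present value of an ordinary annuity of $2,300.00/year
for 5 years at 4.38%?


Formula: PV = PMT * (1 - (1+r)^(-n)) / r
Discount factor: (1 + 0.0438)^(-5) = 0.807074
Bracket: 1 - 0.807074 = 0.192926
PV = $2,300.00 * 0.192926 / 0.0438 = $10,130.80

$10,130.80


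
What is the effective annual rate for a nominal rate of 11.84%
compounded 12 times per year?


Formula: EAR = (1 + r/m)^m - 1
Period rate: r/m = 0.1184 / 12 = 0.009867
Compounding: (1 + 0.009867)^12 = 1.125041
EAR = 1.125041 - 1 = 0.125041

0.125041


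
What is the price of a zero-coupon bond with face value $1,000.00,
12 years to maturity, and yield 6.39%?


Formula: Price = FV / (1 + r)^n
Substituting: Price = $1,000.00 / (1 + 0.0639)^12
Discount factor: (1.0639)^12 = 2.102857
Price = $1,000.00 / 2.102857 = $475.54

$475.54


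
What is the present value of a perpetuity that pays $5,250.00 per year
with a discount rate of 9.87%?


Formula: PV = C / r
Substituting: PV = $5,250.00 / 0.0987
PV = $53,191.49

$53,191.49


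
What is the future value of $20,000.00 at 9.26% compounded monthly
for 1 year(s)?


Formula: FV = P * (1 + r/m)^(m*t)
Period rate: r/m = 0.0926 / 12 = 0.007717
Total periods: m*t = 12 * 1 = 12
Growth factor: (1 + 0.007717)^12 = 1.096633
FV = $20,000.00 * 1.096633 = $21,932.66

$21,932.66


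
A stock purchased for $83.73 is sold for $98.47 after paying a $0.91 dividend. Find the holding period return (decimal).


Formula: HPR = (P1 - P0 + D) / P0
Gain: $98.47 - $83.73 + $0.91 = $15.65
HPR = $15.65 / $83.73 = 0.1869

0.1869


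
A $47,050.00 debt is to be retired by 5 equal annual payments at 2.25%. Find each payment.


Formula: PMT = PV * r / (1 - (1+r)^(-n))
Denominator: 1 - (1 + 0.0225)^(-5) = 0.105288
Numerator: $47,050.00 * 0.0225 = 1058.625
PMT = 1058.625 / 0.105288 = $10,054.59

$10,054.59


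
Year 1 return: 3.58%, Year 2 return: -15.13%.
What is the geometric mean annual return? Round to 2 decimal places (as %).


Formula: Geometric mean = ((1+r1)*(1+r2))^(1/2) - 1
Product: (1 + 0.0358) * (1 + -0.1513) = 1.0358 * 0.8487 = 0.879083
Square root: 0.879083^0.5 = 0.937595
Geometric mean = 0.937595 - 1 = -0.062405
As percentage: -6.24%

-6.24%


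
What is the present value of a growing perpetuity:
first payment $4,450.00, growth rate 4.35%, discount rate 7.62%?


Formula: PV = C / (r - g)
Spread: r - g = 0.0762 - 0.0435 = 0.0327
Substituting: PV = $4,450.00 / 0.0327
PV = $136,085.63

$136,085.63


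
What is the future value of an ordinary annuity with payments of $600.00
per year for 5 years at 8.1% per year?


Formula: FV = PMT * ((1+r)^n - 1) / r
Growth factor: (1 + 0.081)^5 = 1.476143
Numerator: 1.476143 - 1 = 0.476143
FV = $600.00 * 0.476143 / 0.081 = $3,526.99

$3,526.99


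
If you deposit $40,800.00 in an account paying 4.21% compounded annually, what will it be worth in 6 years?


Formula: FV = P * (1 + r)^n
Substituting: FV = $40,800.00 * (1 + 0.0421)^6
Growth factor: (1.0421)^6 = 1.280726
FV = $40,800.00 * 1.280726 = $52,253.64

$52,253.64


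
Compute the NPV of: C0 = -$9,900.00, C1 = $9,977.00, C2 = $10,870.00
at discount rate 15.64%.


Formula: NPV = C0 + C1/(1+r) + C2/(1+r)^2
Discount C1: $9,977.00 / (1 + 0.1564) = $8,627.64
Discount C2: $10,870.00 / (1 + 0.1564)^2 = $8,128.56
NPV = -$9,900.00 + $8,627.64 + $8,128.56 = $6,856.19

$6,856.19


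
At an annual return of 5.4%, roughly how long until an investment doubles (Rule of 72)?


Formula: Years ≈ 72 / r
Substituting: Years ≈ 72 / 5.4
Years ≈ 13.3

13.3 years


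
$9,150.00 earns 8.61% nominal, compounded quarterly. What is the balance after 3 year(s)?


Formula: FV = P * (1 + r/m)^(m*t)
Period rate: r/m = 0.0861 / 4 = 0.021525
Total periods: m*t = 4 * 3 = 12
Growth factor: (1 + 0.021525)^12 = 1.291184
FV = $9,150.00 * 1.291184 = $11,814.33

$11,814.33


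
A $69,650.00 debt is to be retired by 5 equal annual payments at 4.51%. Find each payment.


Formula: PMT = PV * r / (1 - (1+r)^(-n))
Denominator: 1 - (1 + 0.0451)^(-5) = 0.197933
Numerator: $69,650.00 * 0.0451 = 3141.215
PMT = 3141.215 / 0.197933 = $15,870.11

$15,870.11


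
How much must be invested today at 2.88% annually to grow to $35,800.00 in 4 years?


Formula: PV = FV / (1 + r)^n
Substituting: PV = $35,800.00 / (1 + 0.0288)^4
Discount factor: (1.0288)^4 = 1.120273
PV = $35,800.00 / 1.120273 = $31,956.50

$31,956.50


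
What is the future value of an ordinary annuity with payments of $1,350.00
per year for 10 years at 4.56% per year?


Formula: FV = PMT * ((1+r)^n - 1) / r
Growth factor: (1 + 0.0456)^10 = 1.561909
Numerator: 1.561909 - 1 = 0.561909
FV = $1,350.00 * 0.561909 / 0.0456 = $16,635.47

$16,635.47


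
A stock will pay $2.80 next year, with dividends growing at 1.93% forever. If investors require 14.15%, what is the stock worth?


Formula: P = D1 / (r - g)
Spread: r - g = 0.1415 - 0.0193 = 0.1222
Substituting: P = $2.80 / 0.1222
P = $22.91

$22.91


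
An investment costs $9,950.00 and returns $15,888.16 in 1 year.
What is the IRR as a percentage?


Formula: IRR = C1/C0 - 1
Substituting: IRR = $15,888.16 / $9,950.00 - 1
Ratio: 1.5968 - 1 = 0.5968
IRR = 59.68%

59.68%


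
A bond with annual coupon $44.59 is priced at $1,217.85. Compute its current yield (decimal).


Formula: Current yield = annual coupon / price
Substituting: CY = $44.59 / $1,217.85
CY = 0.036614

0.036614


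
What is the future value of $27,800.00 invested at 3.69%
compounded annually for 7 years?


Formula: FV = P * (1 + r)^n
Substituting: FV = $27,800.00 * (1 + 0.0369)^7
Growth factor: (1.0369)^7 = 1.288719
FV = $27,800.00 * 1.288719 = $35,826.38

$35,826.38


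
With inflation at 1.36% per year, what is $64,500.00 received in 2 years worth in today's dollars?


Formula: Real value = nominal / (1 + inflation)^years
Price level: (1 + 0.0136)^2 = 1.027385
Real value = $64,500.00 / 1.027385 = $62,780.75

$62,780.75


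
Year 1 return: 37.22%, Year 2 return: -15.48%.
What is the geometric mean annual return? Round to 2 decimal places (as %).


Formula: Geometric mean = ((1+r1)*(1+r2))^(1/2) - 1
Product: (1 + 0.3722) * (1 + -0.1548) = 1.3722 * 0.8452 = 1.159783
Square root: 1.159783^0.5 = 1.076932
Geometric mean = 1.076932 - 1 = 0.076932
As percentage: 7.69%

7.69%


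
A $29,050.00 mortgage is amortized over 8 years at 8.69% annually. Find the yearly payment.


Formula: PMT = PV * r / (1 - (1+r)^(-n))
Denominator: 1 - (1 + 0.0869)^(-8) = 0.486568
Numerator: $29,050.00 * 0.0869 = 2524.445
PMT = 2524.445 / 0.486568 = $5,188.27

$5,188.27


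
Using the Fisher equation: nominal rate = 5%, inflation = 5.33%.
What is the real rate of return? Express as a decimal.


Formula: (1 + r_real) = (1 + r_nom) / (1 + inflation)
Substituting: (1 + r_real) = 1.05 / 1.0533
(1 + r_real) = 0.996867
r_real = 0.996867 - 1 = -0.003133

-0.003133


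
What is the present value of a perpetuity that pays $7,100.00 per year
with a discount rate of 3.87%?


Formula: PV = C / r
Substituting: PV = $7,100.00 / 0.0387
PV = $183,462.53

$183,462.53


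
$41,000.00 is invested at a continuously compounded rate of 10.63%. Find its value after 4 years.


Formula: FV = P * e^(r*t)
Exponent: r*t = 0.1063 * 4 = 0.4252
e^(0.4252) = 1.529896
FV = $41,000.00 * 1.529896 = $62,725.75

$62,725.75


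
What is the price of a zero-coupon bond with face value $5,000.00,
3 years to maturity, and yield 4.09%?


Formula: Price = FV / (1 + r)^n
Substituting: Price = $5,000.00 / (1 + 0.0409)^3
Discount factor: (1.0409)^3 = 1.127787
Price = $5,000.00 / 1.127787 = $4,433.46

$4,433.46


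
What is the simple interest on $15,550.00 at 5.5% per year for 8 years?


Formula: I = P * r * t
Substituting: I = $15,550.00 * 0.055 * 8
Step: I = $15,550.00 * 0.44
I = $6,842.00

$6,842.00


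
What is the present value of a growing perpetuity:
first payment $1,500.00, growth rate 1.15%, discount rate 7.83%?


Formula: PV = C / (r - g)
Spread: r - g = 0.0783 - 0.0115 = 0.0668
Substituting: PV = $1,500.00 / 0.0668
PV = $22,455.09

$22,455.09


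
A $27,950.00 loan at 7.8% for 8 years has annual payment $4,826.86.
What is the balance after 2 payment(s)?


Formula: Balance = PV*(1+r)^k - PMT*((1+r)^k - 1)/r
Growth: (1 + 0.078)^2 = 1.162084
Accumulated factor: ((1+r)^k - 1)/r = 2.078
Balance = $27,950.00 * 1.162084 - $4,826.86 * 2.078
Balance = $22,450.03

$22,450.03


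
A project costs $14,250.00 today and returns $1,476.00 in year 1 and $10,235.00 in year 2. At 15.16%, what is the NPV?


Formula: NPV = C0 + C1/(1+r) + C2/(1+r)^2
Discount C1: $1,476.00 / (1 + 0.1516) = $1,281.70
Discount C2: $10,235.00 / (1 + 0.1516)^2 = $7,717.64
NPV = -$14,250.00 + $1,281.70 + $7,717.64 = -$5,250.66

-$5,250.66


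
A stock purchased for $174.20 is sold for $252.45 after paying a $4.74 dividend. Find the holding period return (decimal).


Formula: HPR = (P1 - P0 + D) / P0
Gain: $252.45 - $174.20 + $4.74 = $82.99
HPR = $82.99 / $174.20 = 0.4764

0.4764


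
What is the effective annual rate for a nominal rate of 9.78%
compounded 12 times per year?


Formula: EAR = (1 + r/m)^m - 1
Period rate: r/m = 0.0978 / 12 = 0.00815
Compounding: (1 + 0.00815)^12 = 1.102305
EAR = 1.102305 - 1 = 0.102305

0.102305


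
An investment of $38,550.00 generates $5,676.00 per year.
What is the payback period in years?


Formula: Payback = investment / annual cash flow
Substituting: Payback = $38,550.00 / $5,676.00
Payback = 6.7918 years

6.7918 years


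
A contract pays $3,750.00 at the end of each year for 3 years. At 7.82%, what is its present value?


Formula: PV = PMT * (1 - (1+r)^(-n)) / r
Discount factor: (1 + 0.0782)^(-3) = 0.797815
Bracket: 1 - 0.797815 = 0.202185
PV = $3,750.00 * 0.202185 / 0.0782 = $9,695.59

$9,695.59


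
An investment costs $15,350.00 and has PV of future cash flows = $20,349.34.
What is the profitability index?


Formula: PI = PV(cash flows) / initial investment
Substituting: PI = $20,349.34 / $15,350.00
PI = 1.3257

1.3257


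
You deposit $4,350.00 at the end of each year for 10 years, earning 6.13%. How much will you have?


Formula: FV = PMT * ((1+r)^n - 1) / r
Growth factor: (1 + 0.0613)^10 = 1.812933
Numerator: 1.812933 - 1 = 0.812933
FV = $4,350.00 * 0.812933 / 0.0613 = $57,687.71

$57,687.71


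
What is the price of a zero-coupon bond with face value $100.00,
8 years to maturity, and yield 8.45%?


Formula: Price = FV / (1 + r)^n
Substituting: Price = $100.00 / (1 + 0.0845)^8
Discount factor: (1.0845)^8 = 1.913535
Price = $100.00 / 1.913535 = $52.26

$52.26


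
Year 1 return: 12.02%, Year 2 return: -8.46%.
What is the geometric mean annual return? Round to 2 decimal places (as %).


Formula: Geometric mean = ((1+r1)*(1+r2))^(1/2) - 1
Product: (1 + 0.1202) * (1 + -0.0846) = 1.1202 * 0.9154 = 1.025431
Square root: 1.025431^0.5 = 1.012636
Geometric mean = 1.012636 - 1 = 0.012636
As percentage: 1.26%

1.26%


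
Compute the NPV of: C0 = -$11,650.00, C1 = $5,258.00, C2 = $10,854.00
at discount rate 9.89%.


Formula: NPV = C0 + C1/(1+r) + C2/(1+r)^2
Discount C1: $5,258.00 / (1 + 0.0989) = $4,784.78
Discount C2: $10,854.00 / (1 + 0.0989)^2 = $8,988.22
NPV = -$11,650.00 + $4,784.78 + $8,988.22 = $2,123.00

$2,123.00


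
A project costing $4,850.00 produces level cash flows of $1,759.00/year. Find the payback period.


Formula: Payback = investment / annual cash flow
Substituting: Payback = $4,850.00 / $1,759.00
Payback = 2.7572 years

2.7572 years


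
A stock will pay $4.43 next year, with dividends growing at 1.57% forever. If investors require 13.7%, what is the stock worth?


Formula: P = D1 / (r - g)
Spread: r - g = 0.137 - 0.0157 = 0.1213
Substituting: P = $4.43 / 0.1213
P = $36.52

$36.52


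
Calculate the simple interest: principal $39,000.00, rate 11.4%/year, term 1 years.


Formula: I = P * r * t
Substituting: I = $39,000.00 * 0.114 * 1
Step: I = $39,000.00 * 0.114
I = $4,446.00

$4,446.00


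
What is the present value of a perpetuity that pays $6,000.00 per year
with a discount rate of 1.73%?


Formula: PV = C / r
Substituting: PV = $6,000.00 / 0.0173
PV = $346,820.81

$346,820.81


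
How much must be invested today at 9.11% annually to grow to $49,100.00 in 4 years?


Formula: PV = FV / (1 + r)^n
Substituting: PV = $49,100.00 / (1 + 0.0911)^4
Discount factor: (1.0911)^4 = 1.417288
PV = $49,100.00 / 1.417288 = $34,643.62

$34,643.62


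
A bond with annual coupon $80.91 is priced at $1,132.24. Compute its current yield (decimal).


Formula: Current yield = annual coupon / price
Substituting: CY = $80.91 / $1,132.24
CY = 0.07146

0.07146


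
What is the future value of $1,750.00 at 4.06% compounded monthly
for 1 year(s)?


Formula: FV = P * (1 + r/m)^(m*t)
Period rate: r/m = 0.0406 / 12 = 0.003383
Total periods: m*t = 12 * 1 = 12
Growth factor: (1 + 0.003383)^12 = 1.041364
FV = $1,750.00 * 1.041364 = $1,822.39

$1,822.39


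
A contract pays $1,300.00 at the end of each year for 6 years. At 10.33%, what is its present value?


Formula: PV = PMT * (1 - (1+r)^(-n)) / r
Discount factor: (1 + 0.1033)^(-6) = 0.554419
Bracket: 1 - 0.554419 = 0.445581
PV = $1,300.00 * 0.445581 / 0.1033 = $5,607.50

$5,607.50


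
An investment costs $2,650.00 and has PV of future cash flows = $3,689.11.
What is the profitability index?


Formula: PI = PV(cash flows) / initial investment
Substituting: PI = $3,689.11 / $2,650.00
PI = 1.3921

1.3921


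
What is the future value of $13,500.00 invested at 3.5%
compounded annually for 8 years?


Formula: FV = P * (1 + r)^n
Substituting: FV = $13,500.00 * (1 + 0.035)^8
Growth factor: (1.035)^8 = 1.316809
FV = $13,500.00 * 1.316809 = $17,776.92

$17,776.92


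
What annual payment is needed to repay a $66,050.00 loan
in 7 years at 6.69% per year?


Formula: PMT = PV * r / (1 - (1+r)^(-n))
Denominator: 1 - (1 + 0.0669)^(-7) = 0.364473
Numerator: $66,050.00 * 0.0669 = 4418.745
PMT = 4418.745 / 0.364473 = $12,123.65

$12,123.65


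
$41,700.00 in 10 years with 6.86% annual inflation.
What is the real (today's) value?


Formula: Real value = nominal / (1 + inflation)^years
Price level: (1 + 0.0686)^10 = 1.941564
Real value = $41,700.00 / 1.941564 = $21,477.53

$21,477.53


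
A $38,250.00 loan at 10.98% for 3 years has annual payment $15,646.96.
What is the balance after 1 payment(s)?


Formula: Balance = PV*(1+r)^k - PMT*((1+r)^k - 1)/r
Growth: (1 + 0.1098)^1 = 1.1098
Accumulated factor: ((1+r)^k - 1)/r = 1.0
Balance = $38,250.00 * 1.1098 - $15,646.96 * 1.0
Balance = $26,802.89

$26,802.89


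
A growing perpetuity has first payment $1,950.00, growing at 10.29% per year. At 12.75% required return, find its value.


Formula: PV = C / (r - g)
Spread: r - g = 0.1275 - 0.1029 = 0.0246
Substituting: PV = $1,950.00 / 0.0246
PV = $79,268.29

$79,268.29


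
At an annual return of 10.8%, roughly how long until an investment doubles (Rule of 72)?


Formula: Years ≈ 72 / r
Substituting: Years ≈ 72 / 10.8
Years ≈ 6.7

6.7 years


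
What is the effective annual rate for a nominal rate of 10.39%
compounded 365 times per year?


Formula: EAR = (1 + r/m)^m - 1
Period rate: r/m = 0.1039 / 365 = 0.000285
Compounding: (1 + 0.000285)^365 = 1.109473
EAR = 1.109473 - 1 = 0.109473

0.109473


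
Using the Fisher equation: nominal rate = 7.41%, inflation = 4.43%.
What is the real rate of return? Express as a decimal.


Formula: (1 + r_real) = (1 + r_nom) / (1 + inflation)
Substituting: (1 + r_real) = 1.0741 / 1.0443
(1 + r_real) = 1.028536
r_real = 1.028536 - 1 = 0.028536

0.028536


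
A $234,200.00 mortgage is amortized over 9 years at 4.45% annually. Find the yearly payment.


Formula: PMT = PV * r / (1 - (1+r)^(-n))
Denominator: 1 - (1 + 0.0445)^(-9) = 0.324191
Numerator: $234,200.00 * 0.0445 = 10421.9
PMT = 10421.9 / 0.324191 = $32,147.41

$32,147.41


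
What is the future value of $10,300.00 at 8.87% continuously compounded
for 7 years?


Formula: FV = P * e^(r*t)
Exponent: r*t = 0.0887 * 7 = 0.6209
e^(0.6209) = 1.860602
FV = $10,300.00 * 1.860602 = $19,164.20

$19,164.20


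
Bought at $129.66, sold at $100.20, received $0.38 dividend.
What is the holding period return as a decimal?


Formula: HPR = (P1 - P0 + D) / P0
Gain: $100.20 - $129.66 + $0.38 = -$29.08
HPR = -$29.08 / $129.66 = -0.2243

-0.2243


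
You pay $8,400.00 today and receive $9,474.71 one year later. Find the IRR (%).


Formula: IRR = C1/C0 - 1
Substituting: IRR = $9,474.71 / $8,400.00 - 1
Ratio: 1.127942 - 1 = 0.127942
IRR = 12.7942%

12.7942%


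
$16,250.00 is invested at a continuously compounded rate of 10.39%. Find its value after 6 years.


Formula: FV = P * e^(r*t)
Exponent: r*t = 0.1039 * 6 = 0.6234
e^(0.6234) = 1.865259
FV = $16,250.00 * 1.865259 = $30,310.46

$30,310.46


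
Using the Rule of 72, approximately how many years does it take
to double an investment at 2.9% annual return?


Formula: Years ≈ 72 / r
Substituting: Years ≈ 72 / 2.9
Years ≈ 24.8

24.8 years


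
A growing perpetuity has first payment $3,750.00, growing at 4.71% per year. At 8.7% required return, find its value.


Formula: PV = C / (r - g)
Spread: r - g = 0.087 - 0.0471 = 0.0399
Substituting: PV = $3,750.00 / 0.0399
PV = $93,984.96

$93,984.96


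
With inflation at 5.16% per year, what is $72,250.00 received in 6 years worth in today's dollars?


Formula: Real value = nominal / (1 + inflation)^years
Price level: (1 + 0.0516)^6 = 1.352395
Real value = $72,250.00 / 1.352395 = $53,423.75

$53,423.75


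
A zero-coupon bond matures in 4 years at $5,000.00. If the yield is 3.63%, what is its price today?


Formula: Price = FV / (1 + r)^n
Substituting: Price = $5,000.00 / (1 + 0.0363)^4
Discount factor: (1.0363)^4 = 1.153299
Price = $5,000.00 / 1.153299 = $4,335.39

$4,335.39


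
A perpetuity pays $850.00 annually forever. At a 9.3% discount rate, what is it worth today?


Formula: PV = C / r
Substituting: PV = $850.00 / 0.093
PV = $9,139.78

$9,139.78


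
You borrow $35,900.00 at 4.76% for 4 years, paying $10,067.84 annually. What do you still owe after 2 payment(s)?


Formula: Balance = PV*(1+r)^k - PMT*((1+r)^k - 1)/r
Growth: (1 + 0.0476)^2 = 1.097466
Accumulated factor: ((1+r)^k - 1)/r = 2.0476
Balance = $35,900.00 * 1.097466 - $10,067.84 * 2.0476
Balance = $18,784.11

$18,784.11


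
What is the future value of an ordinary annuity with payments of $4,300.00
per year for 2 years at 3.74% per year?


Formula: FV = PMT * ((1+r)^n - 1) / r
Growth factor: (1 + 0.0374)^2 = 1.076199
Numerator: 1.076199 - 1 = 0.076199
FV = $4,300.00 * 0.076199 / 0.0374 = $8,760.82

$8,760.82


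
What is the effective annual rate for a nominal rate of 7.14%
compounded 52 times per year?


Formula: EAR = (1 + r/m)^m - 1
Period rate: r/m = 0.0714 / 52 = 0.001373
Compounding: (1 + 0.001373)^52 = 1.073958
EAR = 1.073958 - 1 = 0.073958

0.073958


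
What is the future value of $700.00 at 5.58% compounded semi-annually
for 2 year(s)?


Formula: FV = P * (1 + r/m)^(m*t)
Period rate: r/m = 0.0558 / 2 = 0.0279
Total periods: m*t = 2 * 2 = 4
Growth factor: (1 + 0.0279)^4 = 1.116358
FV = $700.00 * 1.116358 = $781.45

$781.45


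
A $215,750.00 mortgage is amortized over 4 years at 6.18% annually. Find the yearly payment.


Formula: PMT = PV * r / (1 - (1+r)^(-n))
Denominator: 1 - (1 + 0.0618)^(-4) = 0.213264
Numerator: $215,750.00 * 0.0618 = 13333.35
PMT = 13333.35 / 0.213264 = $62,520.45

$62,520.45


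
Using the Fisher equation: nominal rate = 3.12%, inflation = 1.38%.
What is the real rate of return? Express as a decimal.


Formula: (1 + r_real) = (1 + r_nom) / (1 + inflation)
Substituting: (1 + r_real) = 1.0312 / 1.0138
(1 + r_real) = 1.017163
r_real = 1.017163 - 1 = 0.017163

0.017163


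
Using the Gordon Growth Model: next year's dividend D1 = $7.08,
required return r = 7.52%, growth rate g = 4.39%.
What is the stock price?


Formula: P = D1 / (r - g)
Spread: r - g = 0.0752 - 0.0439 = 0.0313
Substituting: P = $7.08 / 0.0313
P = $226.20

$226.20


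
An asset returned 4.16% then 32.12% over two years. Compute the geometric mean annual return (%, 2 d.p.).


Formula: Geometric mean = ((1+r1)*(1+r2))^(1/2) - 1
Product: (1 + 0.0416) * (1 + 0.3212) = 1.0416 * 1.3212 = 1.376162
Square root: 1.376162^0.5 = 1.173099
Geometric mean = 1.173099 - 1 = 0.173099
As percentage: 17.31%

17.31%


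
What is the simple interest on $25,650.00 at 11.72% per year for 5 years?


Formula: I = P * r * t
Substituting: I = $25,650.00 * 0.1172 * 5
Step: I = $25,650.00 * 0.586
I = $15,030.90

$15,030.90


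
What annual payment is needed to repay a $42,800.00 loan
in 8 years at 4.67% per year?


Formula: PMT = PV * r / (1 - (1+r)^(-n))
Denominator: 1 - (1 + 0.0467)^(-8) = 0.3059
Numerator: $42,800.00 * 0.0467 = 1998.76
PMT = 1998.76 / 0.3059 = $6,534.04

$6,534.04


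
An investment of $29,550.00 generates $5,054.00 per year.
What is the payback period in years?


Formula: Payback = investment / annual cash flow
Substituting: Payback = $29,550.00 / $5,054.00
Payback = 5.8469 years

5.8469 years


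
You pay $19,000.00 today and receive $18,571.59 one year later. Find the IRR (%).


Formula: IRR = C1/C0 - 1
Substituting: IRR = $18,571.59 / $19,000.00 - 1
Ratio: 0.977452 - 1 = -0.022548
IRR = -2.2548%

-2.2548%


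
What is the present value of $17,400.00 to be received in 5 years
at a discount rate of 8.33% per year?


Formula: PV = FV / (1 + r)^n
Substituting: PV = $17,400.00 / (1 + 0.0833)^5
Discount factor: (1.0833)^5 = 1.491914
PV = $17,400.00 / 1.491914 = $11,662.87

$11,662.87


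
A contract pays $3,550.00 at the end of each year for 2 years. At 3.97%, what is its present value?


Formula: PV = PMT * (1 - (1+r)^(-n)) / r
Discount factor: (1 + 0.0397)^(-2) = 0.92509
Bracket: 1 - 0.92509 = 0.07491
PV = $3,550.00 * 0.07491 / 0.0397 = $6,698.52

$6,698.52


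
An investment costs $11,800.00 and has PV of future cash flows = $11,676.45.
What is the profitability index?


Formula: PI = PV(cash flows) / initial investment
Substituting: PI = $11,676.45 / $11,800.00
PI = 0.9895

0.9895


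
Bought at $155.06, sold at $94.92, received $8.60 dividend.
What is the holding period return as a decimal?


Formula: HPR = (P1 - P0 + D) / P0
Gain: $94.92 - $155.06 + $8.60 = -$51.54
HPR = -$51.54 / $155.06 = -0.3324

-0.3324


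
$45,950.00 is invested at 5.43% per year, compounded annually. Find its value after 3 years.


Formula: FV = P * (1 + r)^n
Substituting: FV = $45,950.00 * (1 + 0.0543)^3
Growth factor: (1.0543)^3 = 1.171906
FV = $45,950.00 * 1.171906 = $53,849.06

$53,849.06


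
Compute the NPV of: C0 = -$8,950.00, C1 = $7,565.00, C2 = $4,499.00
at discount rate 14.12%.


Formula: NPV = C0 + C1/(1+r) + C2/(1+r)^2
Discount C1: $7,565.00 / (1 + 0.1412) = $6,628.99
Discount C2: $4,499.00 / (1 + 0.1412)^2 = $3,454.56
NPV = -$8,950.00 + $6,628.99 + $3,454.56 = $1,133.54

$1,133.54


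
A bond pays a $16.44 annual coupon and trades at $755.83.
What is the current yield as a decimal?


Formula: Current yield = annual coupon / price
Substituting: CY = $16.44 / $755.83
CY = 0.021751

0.021751


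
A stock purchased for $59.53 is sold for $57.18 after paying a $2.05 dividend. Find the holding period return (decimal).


Formula: HPR = (P1 - P0 + D) / P0
Gain: $57.18 - $59.53 + $2.05 = -$0.30
HPR = -$0.30 / $59.53 = -0.005

-0.005


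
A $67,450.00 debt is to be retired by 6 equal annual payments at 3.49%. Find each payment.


Formula: PMT = PV * r / (1 - (1+r)^(-n))
Denominator: 1 - (1 + 0.0349)^(-6) = 0.186028
Numerator: $67,450.00 * 0.0349 = 2354.005
PMT = 2354.005 / 0.186028 = $12,654.06

$12,654.06


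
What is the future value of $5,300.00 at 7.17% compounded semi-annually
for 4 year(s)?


Formula: FV = P * (1 + r/m)^(m*t)
Period rate: r/m = 0.0717 / 2 = 0.03585
Total periods: m*t = 2 * 4 = 8
Growth factor: (1 + 0.03585)^8 = 1.325485
FV = $5,300.00 * 1.325485 = $7,025.07

$7,025.07


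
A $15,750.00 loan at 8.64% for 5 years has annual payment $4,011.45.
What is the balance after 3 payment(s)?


Formula: Balance = PV*(1+r)^k - PMT*((1+r)^k - 1)/r
Growth: (1 + 0.0864)^3 = 1.28224
Accumulated factor: ((1+r)^k - 1)/r = 3.266665
Balance = $15,750.00 * 1.28224 - $4,011.45 * 3.266665
Balance = $7,091.21

$7,091.21


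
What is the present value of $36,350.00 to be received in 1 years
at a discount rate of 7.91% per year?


Formula: PV = FV / (1 + r)^n
Substituting: PV = $36,350.00 / (1 + 0.0791)^1
Discount factor: (1.0791)^1 = 1.0791
PV = $36,350.00 / 1.0791 = $33,685.48

$33,685.48


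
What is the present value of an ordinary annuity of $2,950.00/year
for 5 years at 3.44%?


Formula: PV = PMT * (1 - (1+r)^(-n)) / r
Discount factor: (1 + 0.0344)^(-5) = 0.844418
Bracket: 1 - 0.844418 = 0.155582
PV = $2,950.00 * 0.155582 / 0.0344 = $13,342.07

$13,342.07


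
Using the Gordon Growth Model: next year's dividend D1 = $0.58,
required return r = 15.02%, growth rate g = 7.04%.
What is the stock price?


Formula: P = D1 / (r - g)
Spread: r - g = 0.1502 - 0.0704 = 0.0798
Substituting: P = $0.58 / 0.0798
P = $7.27

$7.27


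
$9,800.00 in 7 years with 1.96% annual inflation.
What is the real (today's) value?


Formula: Real value = nominal / (1 + inflation)^years
Price level: (1 + 0.0196)^7 = 1.145536
Real value = $9,800.00 / 1.145536 = $8,554.95

$8,554.95


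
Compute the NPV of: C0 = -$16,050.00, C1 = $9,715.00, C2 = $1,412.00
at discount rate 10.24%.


Formula: NPV = C0 + C1/(1+r) + C2/(1+r)^2
Discount C1: $9,715.00 / (1 + 0.1024) = $8,812.59
Discount C2: $1,412.00 / (1 + 0.1024)^2 = $1,161.87
NPV = -$16,050.00 + $8,812.59 + $1,161.87 = -$6,075.54

-$6,075.54


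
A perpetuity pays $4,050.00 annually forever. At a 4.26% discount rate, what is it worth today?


Formula: PV = C / r
Substituting: PV = $4,050.00 / 0.0426
PV = $95,070.42

$95,070.42


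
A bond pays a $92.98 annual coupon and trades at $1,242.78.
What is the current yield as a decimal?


Formula: Current yield = annual coupon / price
Substituting: CY = $92.98 / $1,242.78
CY = 0.074816

0.074816


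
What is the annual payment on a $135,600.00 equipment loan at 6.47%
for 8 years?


Formula: PMT = PV * r / (1 - (1+r)^(-n))
Denominator: 1 - (1 + 0.0647)^(-8) = 0.394405
Numerator: $135,600.00 * 0.0647 = 8773.32
PMT = 8773.32 / 0.394405 = $22,244.42

$22,244.42


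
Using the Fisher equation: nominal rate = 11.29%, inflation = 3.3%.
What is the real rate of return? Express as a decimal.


Formula: (1 + r_real) = (1 + r_nom) / (1 + inflation)
Substituting: (1 + r_real) = 1.1129 / 1.033
(1 + r_real) = 1.077348
r_real = 1.077348 - 1 = 0.077348

0.077348


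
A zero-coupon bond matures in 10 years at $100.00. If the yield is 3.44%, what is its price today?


Formula: Price = FV / (1 + r)^n
Substituting: Price = $100.00 / (1 + 0.0344)^10
Discount factor: (1.0344)^10 = 1.402443
Price = $100.00 / 1.402443 = $71.30

$71.30


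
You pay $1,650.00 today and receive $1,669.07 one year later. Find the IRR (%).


Formula: IRR = C1/C0 - 1
Substituting: IRR = $1,669.07 / $1,650.00 - 1
Ratio: 1.011558 - 1 = 0.011558
IRR = 1.1558%

1.1558%


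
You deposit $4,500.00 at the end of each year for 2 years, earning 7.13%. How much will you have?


Formula: FV = PMT * ((1+r)^n - 1) / r
Growth factor: (1 + 0.0713)^2 = 1.147684
Numerator: 1.147684 - 1 = 0.147684
FV = $4,500.00 * 0.147684 / 0.0713 = $9,320.85

$9,320.85


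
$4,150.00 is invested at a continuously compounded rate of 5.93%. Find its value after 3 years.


Formula: FV = P * e^(r*t)
Exponent: r*t = 0.0593 * 3 = 0.1779
e^(0.1779) = 1.194706
FV = $4,150.00 * 1.194706 = $4,958.03

$4,958.03


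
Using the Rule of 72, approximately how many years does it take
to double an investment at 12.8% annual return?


Formula: Years ≈ 72 / r
Substituting: Years ≈ 72 / 12.8
Years ≈ 5.6

5.6 years


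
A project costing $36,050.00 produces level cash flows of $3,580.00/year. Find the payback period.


Formula: Payback = investment / annual cash flow
Substituting: Payback = $36,050.00 / $3,580.00
Payback = 10.0698 years

10.0698 years


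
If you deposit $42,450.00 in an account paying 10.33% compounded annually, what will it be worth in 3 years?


Formula: FV = P * (1 + r)^n
Substituting: FV = $42,450.00 * (1 + 0.1033)^3
Growth factor: (1.1033)^3 = 1.343015
FV = $42,450.00 * 1.343015 = $57,010.99

$57,010.99


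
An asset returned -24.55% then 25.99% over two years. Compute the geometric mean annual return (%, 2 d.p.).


Formula: Geometric mean = ((1+r1)*(1+r2))^(1/2) - 1
Product: (1 + -0.2455) * (1 + 0.2599) = 0.7545 * 1.2599 = 0.950595
Square root: 0.950595^0.5 = 0.974984
Geometric mean = 0.974984 - 1 = -0.025016
As percentage: -2.50%

-2.50%


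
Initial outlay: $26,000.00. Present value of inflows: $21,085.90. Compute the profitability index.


Formula: PI = PV(cash flows) / initial investment
Substituting: PI = $21,085.90 / $26,000.00
PI = 0.811

0.811


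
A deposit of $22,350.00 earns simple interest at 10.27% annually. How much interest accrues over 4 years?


Formula: I = P * r * t
Substituting: I = $22,350.00 * 0.1027 * 4
Step: I = $22,350.00 * 0.4108
I = $9,181.38

$9,181.38


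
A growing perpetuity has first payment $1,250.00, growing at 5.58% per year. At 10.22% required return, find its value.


Formula: PV = C / (r - g)
Spread: r - g = 0.1022 - 0.0558 = 0.0464
Substituting: PV = $1,250.00 / 0.0464
PV = $26,939.66

$26,939.66


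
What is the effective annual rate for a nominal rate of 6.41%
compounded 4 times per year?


Formula: EAR = (1 + r/m)^m - 1
Period rate: r/m = 0.0641 / 4 = 0.016025
Compounding: (1 + 0.016025)^4 = 1.065657
EAR = 1.065657 - 1 = 0.065657

0.065657


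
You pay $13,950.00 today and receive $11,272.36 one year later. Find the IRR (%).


Formula: IRR = C1/C0 - 1
Substituting: IRR = $11,272.36 / $13,950.00 - 1
Ratio: 0.808054 - 1 = -0.191946
IRR = -19.1946%

-19.1946%


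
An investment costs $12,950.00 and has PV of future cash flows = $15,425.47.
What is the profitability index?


Formula: PI = PV(cash flows) / initial investment
Substituting: PI = $15,425.47 / $12,950.00
PI = 1.1912

1.1912


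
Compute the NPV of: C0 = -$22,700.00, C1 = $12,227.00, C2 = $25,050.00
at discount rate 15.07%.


Formula: NPV = C0 + C1/(1+r) + C2/(1+r)^2
Discount C1: $12,227.00 / (1 + 0.1507) = $10,625.71
Discount C2: $25,050.00 / (1 + 0.1507)^2 = $18,918.36
NPV = -$22,700.00 + $10,625.71 + $18,918.36 = $6,844.07

$6,844.07


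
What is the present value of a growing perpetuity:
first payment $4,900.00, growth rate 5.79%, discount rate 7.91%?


Formula: PV = C / (r - g)
Spread: r - g = 0.0791 - 0.0579 = 0.0212
Substituting: PV = $4,900.00 / 0.0212
PV = $231,132.08

$231,132.08


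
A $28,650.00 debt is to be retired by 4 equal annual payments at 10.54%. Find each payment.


Formula: PMT = PV * r / (1 - (1+r)^(-n))
Denominator: 1 - (1 + 0.1054)^(-4) = 0.330235
Numerator: $28,650.00 * 0.1054 = 3019.71
PMT = 3019.71 / 0.330235 = $9,144.11

$9,144.11


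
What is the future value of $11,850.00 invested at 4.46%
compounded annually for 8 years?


Formula: FV = P * (1 + r)^n
Substituting: FV = $11,850.00 * (1 + 0.0446)^8
Growth factor: (1.0446)^8 = 1.417752
FV = $11,850.00 * 1.417752 = $16,800.36

$16,800.36


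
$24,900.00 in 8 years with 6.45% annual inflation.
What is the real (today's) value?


Formula: Real value = nominal / (1 + inflation)^years
Price level: (1 + 0.0645)^8 = 1.64879
Real value = $24,900.00 / 1.64879 = $15,101.98

$15,101.98


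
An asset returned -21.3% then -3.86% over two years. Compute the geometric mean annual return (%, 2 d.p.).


Formula: Geometric mean = ((1+r1)*(1+r2))^(1/2) - 1
Product: (1 + -0.213) * (1 + -0.0386) = 0.787 * 0.9614 = 0.756622
Square root: 0.756622^0.5 = 0.86984
Geometric mean = 0.86984 - 1 = -0.13016
As percentage: -13.02%

-13.02%


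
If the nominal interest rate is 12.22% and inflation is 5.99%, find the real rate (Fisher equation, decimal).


Formula: (1 + r_real) = (1 + r_nom) / (1 + inflation)
Substituting: (1 + r_real) = 1.1222 / 1.0599
(1 + r_real) = 1.058779
r_real = 1.058779 - 1 = 0.058779

0.058779


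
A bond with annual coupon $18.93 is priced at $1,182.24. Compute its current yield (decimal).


Formula: Current yield = annual coupon / price
Substituting: CY = $18.93 / $1,182.24
CY = 0.016012

0.016012


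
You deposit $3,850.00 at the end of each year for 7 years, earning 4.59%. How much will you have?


Formula: FV = PMT * ((1+r)^n - 1) / r
Growth factor: (1 + 0.0459)^7 = 1.369087
Numerator: 1.369087 - 1 = 0.369087
FV = $3,850.00 * 0.369087 / 0.0459 = $30,958.30

$30,958.30


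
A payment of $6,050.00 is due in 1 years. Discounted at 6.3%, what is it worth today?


Formula: PV = FV / (1 + r)^n
Substituting: PV = $6,050.00 / (1 + 0.063)^1
Discount factor: (1.063)^1 = 1.063
PV = $6,050.00 / 1.063 = $5,691.44

$5,691.44


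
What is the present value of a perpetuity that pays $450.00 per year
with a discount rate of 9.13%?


Formula: PV = C / r
Substituting: PV = $450.00 / 0.0913
PV = $4,928.81

$4,928.81


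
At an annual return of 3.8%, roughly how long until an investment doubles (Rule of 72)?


Formula: Years ≈ 72 / r
Substituting: Years ≈ 72 / 3.8
Years ≈ 18.9

18.9 years


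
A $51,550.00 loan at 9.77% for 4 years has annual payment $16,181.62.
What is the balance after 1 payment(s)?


Formula: Balance = PV*(1+r)^k - PMT*((1+r)^k - 1)/r
Growth: (1 + 0.0977)^1 = 1.0977
Accumulated factor: ((1+r)^k - 1)/r = 1.0
Balance = $51,550.00 * 1.0977 - $16,181.62 * 1.0
Balance = $40,404.82

$40,404.82


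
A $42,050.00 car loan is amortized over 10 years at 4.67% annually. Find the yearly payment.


Formula: PMT = PV * r / (1 - (1+r)^(-n))
Denominator: 1 - (1 + 0.0467)^(-10) = 0.366455
Numerator: $42,050.00 * 0.0467 = 1963.735
PMT = 1963.735 / 0.366455 = $5,358.74

$5,358.74


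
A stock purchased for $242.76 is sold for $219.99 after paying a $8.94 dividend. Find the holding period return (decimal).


Formula: HPR = (P1 - P0 + D) / P0
Gain: $219.99 - $242.76 + $8.94 = -$13.83
HPR = -$13.83 / $242.76 = -0.057

-0.057


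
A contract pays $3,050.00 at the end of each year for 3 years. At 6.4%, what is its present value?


Formula: PV = PMT * (1 - (1+r)^(-n)) / r
Discount factor: (1 + 0.064)^(-3) = 0.830185
Bracket: 1 - 0.830185 = 0.169815
PV = $3,050.00 * 0.169815 / 0.064 = $8,092.72

$8,092.72


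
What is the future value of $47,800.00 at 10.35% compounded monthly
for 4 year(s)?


Formula: FV = P * (1 + r/m)^(m*t)
Period rate: r/m = 0.1035 / 12 = 0.008625
Total periods: m*t = 12 * 4 = 48
Growth factor: (1 + 0.008625)^48 = 1.510174
FV = $47,800.00 * 1.510174 = $72,186.31

$72,186.31


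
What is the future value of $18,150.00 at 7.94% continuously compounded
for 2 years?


Formula: FV = P * e^(r*t)
Exponent: r*t = 0.0794 * 2 = 0.1588
e^(0.1588) = 1.172104
FV = $18,150.00 * 1.172104 = $21,273.68

$21,273.68


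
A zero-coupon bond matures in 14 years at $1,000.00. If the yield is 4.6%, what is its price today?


Formula: Price = FV / (1 + r)^n
Substituting: Price = $1,000.00 / (1 + 0.046)^14
Discount factor: (1.046)^14 = 1.876911
Price = $1,000.00 / 1.876911 = $532.79

$532.79


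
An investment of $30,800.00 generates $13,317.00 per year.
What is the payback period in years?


Formula: Payback = investment / annual cash flow
Substituting: Payback = $30,800.00 / $13,317.00
Payback = 2.3128 years

2.3128 years


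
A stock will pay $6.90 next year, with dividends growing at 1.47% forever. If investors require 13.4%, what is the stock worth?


Formula: P = D1 / (r - g)
Spread: r - g = 0.134 - 0.0147 = 0.1193
Substituting: P = $6.90 / 0.1193
P = $57.84

$57.84


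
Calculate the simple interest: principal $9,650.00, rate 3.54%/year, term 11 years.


Formula: I = P * r * t
Substituting: I = $9,650.00 * 0.0354 * 11
Step: I = $9,650.00 * 0.3894
I = $3,757.71

$3,757.71


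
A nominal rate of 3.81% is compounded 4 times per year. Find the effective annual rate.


Formula: EAR = (1 + r/m)^m - 1
Period rate: r/m = 0.0381 / 4 = 0.009525
Compounding: (1 + 0.009525)^4 = 1.038648
EAR = 1.038648 - 1 = 0.038648

0.038648


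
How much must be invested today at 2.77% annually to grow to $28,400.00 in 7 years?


Formula: PV = FV / (1 + r)^n
Substituting: PV = $28,400.00 / (1 + 0.0277)^7
Discount factor: (1.0277)^7 = 1.210778
PV = $28,400.00 / 1.210778 = $23,455.99

$23,455.99


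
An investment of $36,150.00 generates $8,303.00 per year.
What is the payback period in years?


Formula: Payback = investment / annual cash flow
Substituting: Payback = $36,150.00 / $8,303.00
Payback = 4.3538 years

4.3538 years
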